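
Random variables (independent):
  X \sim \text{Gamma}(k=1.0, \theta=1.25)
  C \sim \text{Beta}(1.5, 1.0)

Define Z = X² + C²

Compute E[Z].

E[Z] = E[X²] + E[C²]
E[X²] = Var(X) + E[X]² = 1.5625 + 1.5625 = 3.125
E[C²] = Var(C) + E[C]² = 0.068571429 + 0.36 = 0.42857143
E[Z] = 3.125 + 0.42857143 = 3.5535714

3.5535714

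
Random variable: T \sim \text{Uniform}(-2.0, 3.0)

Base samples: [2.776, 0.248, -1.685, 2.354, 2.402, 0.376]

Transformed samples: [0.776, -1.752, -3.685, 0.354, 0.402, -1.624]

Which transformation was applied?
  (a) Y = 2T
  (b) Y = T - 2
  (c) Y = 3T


Checking option (b) Y = T - 2:
  T = 2.776 -> Y = 0.776 ✓
  T = 0.248 -> Y = -1.752 ✓
  T = -1.685 -> Y = -3.685 ✓
All samples match this transformation.

(b) T - 2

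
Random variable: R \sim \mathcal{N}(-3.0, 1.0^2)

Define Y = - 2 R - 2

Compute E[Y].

For Y = -2R - 2:
E[Y] = -2 * E[R] - 2
E[R] = -3.0 = -3
E[Y] = -2 * (-3) - 2 = 4

4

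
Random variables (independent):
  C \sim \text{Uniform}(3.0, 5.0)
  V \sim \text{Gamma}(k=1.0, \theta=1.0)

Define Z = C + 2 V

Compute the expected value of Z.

E[Z] = 1*E[C] + 2*E[V]
E[C] = 4
E[V] = 1
E[Z] = 1*4 + 2*1 = 6

6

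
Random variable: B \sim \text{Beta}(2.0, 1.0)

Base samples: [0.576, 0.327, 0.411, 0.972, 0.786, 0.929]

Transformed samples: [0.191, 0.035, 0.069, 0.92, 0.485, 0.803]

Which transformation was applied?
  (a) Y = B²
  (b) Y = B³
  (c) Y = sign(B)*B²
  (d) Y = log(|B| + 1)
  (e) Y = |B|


Checking option (b) Y = B³:
  B = 0.576 -> Y = 0.191 ✓
  B = 0.327 -> Y = 0.035 ✓
  B = 0.411 -> Y = 0.069 ✓
All samples match this transformation.

(b) B³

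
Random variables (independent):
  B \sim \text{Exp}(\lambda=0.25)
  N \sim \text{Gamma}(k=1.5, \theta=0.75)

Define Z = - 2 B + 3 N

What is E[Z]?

E[Z] = -2*E[B] + 3*E[N]
E[B] = 4
E[N] = 1.125
E[Z] = -2*4 + 3*1.125 = -4.625

-4.625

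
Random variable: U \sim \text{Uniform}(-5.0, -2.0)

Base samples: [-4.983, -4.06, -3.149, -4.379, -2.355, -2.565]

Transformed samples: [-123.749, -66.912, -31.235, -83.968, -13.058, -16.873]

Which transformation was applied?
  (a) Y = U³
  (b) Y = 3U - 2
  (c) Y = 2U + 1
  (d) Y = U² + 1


Checking option (a) Y = U³:
  U = -4.983 -> Y = -123.749 ✓
  U = -4.06 -> Y = -66.912 ✓
  U = -3.149 -> Y = -31.235 ✓
All samples match this transformation.

(a) U³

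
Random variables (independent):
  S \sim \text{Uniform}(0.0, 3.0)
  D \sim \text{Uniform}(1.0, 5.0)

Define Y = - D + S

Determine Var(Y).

For independent RVs: Var(aX + bY) = a²Var(X) + b²Var(Y)
Var(S) = 0.75
Var(D) = 1.3333333
Var(Y) = 1²*0.75 + (-1)²*1.3333333
= 1*0.75 + 1*1.3333333 = 2.0833333

2.0833333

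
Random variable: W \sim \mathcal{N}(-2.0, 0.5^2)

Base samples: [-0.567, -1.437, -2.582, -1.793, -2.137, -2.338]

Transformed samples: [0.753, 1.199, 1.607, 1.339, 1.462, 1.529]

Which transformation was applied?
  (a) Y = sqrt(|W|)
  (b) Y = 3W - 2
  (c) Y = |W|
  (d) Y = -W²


Checking option (a) Y = sqrt(|W|):
  W = -0.567 -> Y = 0.753 ✓
  W = -1.437 -> Y = 1.199 ✓
  W = -2.582 -> Y = 1.607 ✓
All samples match this transformation.

(a) sqrt(|W|)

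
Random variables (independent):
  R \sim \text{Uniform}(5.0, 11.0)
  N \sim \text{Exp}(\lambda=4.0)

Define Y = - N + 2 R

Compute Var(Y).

For independent RVs: Var(aX + bY) = a²Var(X) + b²Var(Y)
Var(R) = 3
Var(N) = 0.0625
Var(Y) = 2²*3 + (-1)²*0.0625
= 4*3 + 1*0.0625 = 12.0625

12.0625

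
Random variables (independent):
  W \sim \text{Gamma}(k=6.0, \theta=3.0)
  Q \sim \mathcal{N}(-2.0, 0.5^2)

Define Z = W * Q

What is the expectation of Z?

For independent RVs: E[XY] = E[X]*E[Y]
E[W] = 18
E[Q] = -2
E[Z] = 18 * (-2) = -36

-36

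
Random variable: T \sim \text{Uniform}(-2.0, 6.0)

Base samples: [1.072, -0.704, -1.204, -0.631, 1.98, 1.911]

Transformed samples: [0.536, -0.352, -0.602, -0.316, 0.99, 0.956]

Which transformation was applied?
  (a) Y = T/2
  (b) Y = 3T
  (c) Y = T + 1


Checking option (a) Y = T/2:
  T = 1.072 -> Y = 0.536 ✓
  T = -0.704 -> Y = -0.352 ✓
  T = -1.204 -> Y = -0.602 ✓
All samples match this transformation.

(a) T/2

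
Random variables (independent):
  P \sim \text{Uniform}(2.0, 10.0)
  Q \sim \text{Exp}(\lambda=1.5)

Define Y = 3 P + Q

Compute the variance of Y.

For independent RVs: Var(aX + bY) = a²Var(X) + b²Var(Y)
Var(P) = 5.3333333
Var(Q) = 0.44444444
Var(Y) = 3²*5.3333333 + 1²*0.44444444
= 9*5.3333333 + 1*0.44444444 = 48.444444

48.444444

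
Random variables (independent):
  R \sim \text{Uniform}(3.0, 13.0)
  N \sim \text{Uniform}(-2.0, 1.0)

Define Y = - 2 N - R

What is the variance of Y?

For independent RVs: Var(aX + bY) = a²Var(X) + b²Var(Y)
Var(R) = 8.3333333
Var(N) = 0.75
Var(Y) = (-1)²*8.3333333 + (-2)²*0.75
= 1*8.3333333 + 4*0.75 = 11.333333

11.333333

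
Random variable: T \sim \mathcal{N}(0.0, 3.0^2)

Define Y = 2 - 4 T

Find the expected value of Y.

For Y = -4T + 2:
E[Y] = -4 * E[T] + 2
E[T] = 0.0 = 0
E[Y] = -4 * 0 + 2 = 2

2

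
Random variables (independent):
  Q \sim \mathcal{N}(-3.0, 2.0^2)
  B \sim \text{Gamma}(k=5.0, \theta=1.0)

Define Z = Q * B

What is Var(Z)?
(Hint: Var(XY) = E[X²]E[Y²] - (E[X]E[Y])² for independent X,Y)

Var(XY) = E[X²]E[Y²] - (E[X]E[Y])²
E[Q] = -3, Var(Q) = 4
E[B] = 5, Var(B) = 5
E[Q²] = 4 + (-3)² = 13
E[B²] = 5 + 5² = 30
Var(Z) = 13*30 - (-3*5)²
= 390 - 225 = 165

165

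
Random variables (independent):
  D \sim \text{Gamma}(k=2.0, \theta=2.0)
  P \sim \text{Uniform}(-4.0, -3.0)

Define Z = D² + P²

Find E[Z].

E[Z] = E[D²] + E[P²]
E[D²] = Var(D) + E[D]² = 8 + 16 = 24
E[P²] = Var(P) + E[P]² = 0.083333333 + 12.25 = 12.333333
E[Z] = 24 + 12.333333 = 36.333333

36.333333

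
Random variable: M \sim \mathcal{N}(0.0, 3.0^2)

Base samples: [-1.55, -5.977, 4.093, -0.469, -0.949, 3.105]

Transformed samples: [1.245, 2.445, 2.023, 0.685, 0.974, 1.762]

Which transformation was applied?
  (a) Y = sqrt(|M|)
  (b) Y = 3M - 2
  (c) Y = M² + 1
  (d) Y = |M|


Checking option (a) Y = sqrt(|M|):
  M = -1.55 -> Y = 1.245 ✓
  M = -5.977 -> Y = 2.445 ✓
  M = 4.093 -> Y = 2.023 ✓
All samples match this transformation.

(a) sqrt(|M|)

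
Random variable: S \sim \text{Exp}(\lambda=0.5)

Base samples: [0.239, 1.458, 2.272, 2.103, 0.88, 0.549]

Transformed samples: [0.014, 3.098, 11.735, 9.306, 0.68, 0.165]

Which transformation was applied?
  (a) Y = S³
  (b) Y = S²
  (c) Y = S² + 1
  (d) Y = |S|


Checking option (a) Y = S³:
  S = 0.239 -> Y = 0.014 ✓
  S = 1.458 -> Y = 3.098 ✓
  S = 2.272 -> Y = 11.735 ✓
All samples match this transformation.

(a) S³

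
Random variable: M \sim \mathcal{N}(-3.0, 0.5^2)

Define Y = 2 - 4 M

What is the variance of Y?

For Y = aM + b: Var(Y) = a² * Var(M)
Var(M) = 0.5^2 = 0.25
Var(Y) = (-4)² * 0.25 = 16 * 0.25 = 4

4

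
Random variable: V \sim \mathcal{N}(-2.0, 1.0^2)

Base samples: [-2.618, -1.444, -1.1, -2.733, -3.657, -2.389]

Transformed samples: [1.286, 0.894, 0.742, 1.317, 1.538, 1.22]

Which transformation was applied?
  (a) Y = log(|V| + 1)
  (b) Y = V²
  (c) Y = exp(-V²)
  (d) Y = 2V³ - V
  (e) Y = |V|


Checking option (a) Y = log(|V| + 1):
  V = -2.618 -> Y = 1.286 ✓
  V = -1.444 -> Y = 0.894 ✓
  V = -1.1 -> Y = 0.742 ✓
All samples match this transformation.

(a) log(|V| + 1)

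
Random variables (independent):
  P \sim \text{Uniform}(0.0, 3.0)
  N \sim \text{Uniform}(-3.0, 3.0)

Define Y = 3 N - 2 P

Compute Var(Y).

For independent RVs: Var(aX + bY) = a²Var(X) + b²Var(Y)
Var(P) = 0.75
Var(N) = 3
Var(Y) = (-2)²*0.75 + 3²*3
= 4*0.75 + 9*3 = 30

30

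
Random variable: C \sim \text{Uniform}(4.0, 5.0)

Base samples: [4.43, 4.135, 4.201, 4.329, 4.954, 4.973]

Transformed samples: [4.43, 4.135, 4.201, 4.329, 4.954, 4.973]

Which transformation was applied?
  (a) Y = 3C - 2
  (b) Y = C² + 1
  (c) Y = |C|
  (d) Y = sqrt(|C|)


Checking option (c) Y = |C|:
  C = 4.43 -> Y = 4.43 ✓
  C = 4.135 -> Y = 4.135 ✓
  C = 4.201 -> Y = 4.201 ✓
All samples match this transformation.

(c) |C|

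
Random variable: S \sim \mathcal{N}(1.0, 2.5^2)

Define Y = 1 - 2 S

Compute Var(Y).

For Y = aS + b: Var(Y) = a² * Var(S)
Var(S) = 2.5^2 = 6.25
Var(Y) = (-2)² * 6.25 = 4 * 6.25 = 25

25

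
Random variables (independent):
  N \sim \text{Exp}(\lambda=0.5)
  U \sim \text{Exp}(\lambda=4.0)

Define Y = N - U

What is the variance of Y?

For independent RVs: Var(aX + bY) = a²Var(X) + b²Var(Y)
Var(N) = 4
Var(U) = 0.0625
Var(Y) = 1²*4 + (-1)²*0.0625
= 1*4 + 1*0.0625 = 4.0625

4.0625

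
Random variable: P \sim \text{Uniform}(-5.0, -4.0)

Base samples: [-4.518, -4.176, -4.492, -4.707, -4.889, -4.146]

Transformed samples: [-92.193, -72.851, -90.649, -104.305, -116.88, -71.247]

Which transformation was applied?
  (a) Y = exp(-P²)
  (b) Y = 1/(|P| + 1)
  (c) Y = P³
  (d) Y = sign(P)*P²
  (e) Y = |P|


Checking option (c) Y = P³:
  P = -4.518 -> Y = -92.193 ✓
  P = -4.176 -> Y = -72.851 ✓
  P = -4.492 -> Y = -90.649 ✓
All samples match this transformation.

(c) P³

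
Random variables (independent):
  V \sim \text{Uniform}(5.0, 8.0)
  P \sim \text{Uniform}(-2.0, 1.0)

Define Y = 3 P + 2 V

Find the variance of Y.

For independent RVs: Var(aX + bY) = a²Var(X) + b²Var(Y)
Var(V) = 0.75
Var(P) = 0.75
Var(Y) = 2²*0.75 + 3²*0.75
= 4*0.75 + 9*0.75 = 9.75

9.75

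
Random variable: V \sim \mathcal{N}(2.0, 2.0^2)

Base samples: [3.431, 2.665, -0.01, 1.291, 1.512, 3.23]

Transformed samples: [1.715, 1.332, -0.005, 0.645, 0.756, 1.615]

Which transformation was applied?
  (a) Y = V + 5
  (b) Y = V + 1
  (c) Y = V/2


Checking option (c) Y = V/2:
  V = 3.431 -> Y = 1.715 ✓
  V = 2.665 -> Y = 1.332 ✓
  V = -0.01 -> Y = -0.005 ✓
All samples match this transformation.

(c) V/2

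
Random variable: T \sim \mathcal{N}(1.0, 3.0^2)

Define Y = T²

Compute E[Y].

E[T²] = Var(T) + (E[T])² = 9 + 1 = 10

10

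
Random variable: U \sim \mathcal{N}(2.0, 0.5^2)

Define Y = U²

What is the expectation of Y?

E[U²] = Var(U) + (E[U])² = 0.25 + 4 = 4.25

4.25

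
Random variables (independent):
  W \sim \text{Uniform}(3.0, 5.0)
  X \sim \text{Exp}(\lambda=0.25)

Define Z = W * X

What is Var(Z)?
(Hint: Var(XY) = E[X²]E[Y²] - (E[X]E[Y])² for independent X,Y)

Var(XY) = E[X²]E[Y²] - (E[X]E[Y])²
E[W] = 4, Var(W) = 0.33333333
E[X] = 4, Var(X) = 16
E[W²] = 0.33333333 + 4² = 16.333333
E[X²] = 16 + 4² = 32
Var(Z) = 16.333333*32 - (4*4)²
= 522.66667 - 256 = 266.66667

266.66667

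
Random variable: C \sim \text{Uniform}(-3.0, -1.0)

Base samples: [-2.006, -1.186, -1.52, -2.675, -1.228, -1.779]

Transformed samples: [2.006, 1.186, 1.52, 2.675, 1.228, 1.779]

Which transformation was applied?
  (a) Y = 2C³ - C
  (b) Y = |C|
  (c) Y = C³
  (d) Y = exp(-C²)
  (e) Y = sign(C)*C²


Checking option (b) Y = |C|:
  C = -2.006 -> Y = 2.006 ✓
  C = -1.186 -> Y = 1.186 ✓
  C = -1.52 -> Y = 1.52 ✓
All samples match this transformation.

(b) |C|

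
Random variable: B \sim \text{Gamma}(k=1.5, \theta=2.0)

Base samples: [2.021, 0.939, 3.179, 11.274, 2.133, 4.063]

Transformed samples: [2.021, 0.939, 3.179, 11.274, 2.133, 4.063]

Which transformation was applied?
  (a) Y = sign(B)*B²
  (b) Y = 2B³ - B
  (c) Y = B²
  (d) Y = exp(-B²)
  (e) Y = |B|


Checking option (e) Y = |B|:
  B = 2.021 -> Y = 2.021 ✓
  B = 0.939 -> Y = 0.939 ✓
  B = 3.179 -> Y = 3.179 ✓
All samples match this transformation.

(e) |B|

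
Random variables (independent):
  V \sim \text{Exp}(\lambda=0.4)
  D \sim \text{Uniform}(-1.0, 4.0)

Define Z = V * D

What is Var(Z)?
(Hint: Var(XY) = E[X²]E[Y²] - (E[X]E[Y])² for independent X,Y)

Var(XY) = E[X²]E[Y²] - (E[X]E[Y])²
E[V] = 2.5, Var(V) = 6.25
E[D] = 1.5, Var(D) = 2.0833333
E[V²] = 6.25 + 2.5² = 12.5
E[D²] = 2.0833333 + 1.5² = 4.3333333
Var(Z) = 12.5*4.3333333 - (2.5*1.5)²
= 54.166667 - 14.0625 = 40.104167

40.104167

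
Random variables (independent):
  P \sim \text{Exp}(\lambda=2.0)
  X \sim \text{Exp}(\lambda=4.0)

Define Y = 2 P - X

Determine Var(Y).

For independent RVs: Var(aX + bY) = a²Var(X) + b²Var(Y)
Var(P) = 0.25
Var(X) = 0.0625
Var(Y) = 2²*0.25 + (-1)²*0.0625
= 4*0.25 + 1*0.0625 = 1.0625

1.0625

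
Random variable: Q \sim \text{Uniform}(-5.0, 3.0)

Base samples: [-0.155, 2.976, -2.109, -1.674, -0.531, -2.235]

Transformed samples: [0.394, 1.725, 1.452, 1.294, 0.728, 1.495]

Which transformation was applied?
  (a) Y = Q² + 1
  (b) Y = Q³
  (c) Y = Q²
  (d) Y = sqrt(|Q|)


Checking option (d) Y = sqrt(|Q|):
  Q = -0.155 -> Y = 0.394 ✓
  Q = 2.976 -> Y = 1.725 ✓
  Q = -2.109 -> Y = 1.452 ✓
All samples match this transformation.

(d) sqrt(|Q|)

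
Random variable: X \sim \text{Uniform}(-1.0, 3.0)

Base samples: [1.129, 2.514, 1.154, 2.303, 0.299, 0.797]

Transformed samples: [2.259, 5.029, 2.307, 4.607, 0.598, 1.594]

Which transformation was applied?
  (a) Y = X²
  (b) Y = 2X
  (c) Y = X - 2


Checking option (b) Y = 2X:
  X = 1.129 -> Y = 2.259 ✓
  X = 2.514 -> Y = 5.029 ✓
  X = 1.154 -> Y = 2.307 ✓
All samples match this transformation.

(b) 2X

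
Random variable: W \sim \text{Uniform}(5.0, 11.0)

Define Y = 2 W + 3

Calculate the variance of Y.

For Y = aW + b: Var(Y) = a² * Var(W)
Var(W) = (11 - 5)^2/12 = 3
Var(Y) = 2² * 3 = 4 * 3 = 12

12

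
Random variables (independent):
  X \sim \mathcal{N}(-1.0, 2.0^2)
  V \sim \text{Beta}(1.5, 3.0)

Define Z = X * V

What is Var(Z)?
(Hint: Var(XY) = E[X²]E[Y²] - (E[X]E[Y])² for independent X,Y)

Var(XY) = E[X²]E[Y²] - (E[X]E[Y])²
E[X] = -1, Var(X) = 4
E[V] = 0.33333333, Var(V) = 0.04040404
E[X²] = 4 + (-1)² = 5
E[V²] = 0.04040404 + 0.33333333² = 0.15151515
Var(Z) = 5*0.15151515 - (-1*0.33333333)²
= 0.75757576 - 0.11111111 = 0.64646465

0.64646465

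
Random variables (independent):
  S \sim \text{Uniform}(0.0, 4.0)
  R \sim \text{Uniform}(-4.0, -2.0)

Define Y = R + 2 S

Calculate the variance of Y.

For independent RVs: Var(aX + bY) = a²Var(X) + b²Var(Y)
Var(S) = 1.3333333
Var(R) = 0.33333333
Var(Y) = 2²*1.3333333 + 1²*0.33333333
= 4*1.3333333 + 1*0.33333333 = 5.6666667

5.6666667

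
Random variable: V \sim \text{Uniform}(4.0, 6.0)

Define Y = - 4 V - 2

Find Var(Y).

For Y = aV + b: Var(Y) = a² * Var(V)
Var(V) = (6 - 4)^2/12 = 0.33333333
Var(Y) = (-4)² * 0.33333333 = 16 * 0.33333333 = 5.3333333

5.3333333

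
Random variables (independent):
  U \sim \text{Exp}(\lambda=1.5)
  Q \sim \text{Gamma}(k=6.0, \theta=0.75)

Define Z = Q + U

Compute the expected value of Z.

E[Z] = 1*E[U] + 1*E[Q]
E[U] = 0.66666667
E[Q] = 4.5
E[Z] = 1*0.66666667 + 1*4.5 = 5.1666667

5.1666667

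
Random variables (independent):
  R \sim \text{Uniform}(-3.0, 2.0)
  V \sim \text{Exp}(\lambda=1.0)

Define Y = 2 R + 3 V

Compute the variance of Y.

For independent RVs: Var(aX + bY) = a²Var(X) + b²Var(Y)
Var(R) = 2.0833333
Var(V) = 1
Var(Y) = 2²*2.0833333 + 3²*1
= 4*2.0833333 + 9*1 = 17.333333

17.333333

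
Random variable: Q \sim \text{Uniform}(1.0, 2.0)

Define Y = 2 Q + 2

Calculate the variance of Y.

For Y = aQ + b: Var(Y) = a² * Var(Q)
Var(Q) = (2 - 1)^2/12 = 0.083333333
Var(Y) = 2² * 0.083333333 = 4 * 0.083333333 = 0.33333333

0.33333333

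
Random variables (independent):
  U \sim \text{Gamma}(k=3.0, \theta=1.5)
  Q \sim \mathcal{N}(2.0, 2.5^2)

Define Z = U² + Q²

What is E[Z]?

E[Z] = E[U²] + E[Q²]
E[U²] = Var(U) + E[U]² = 6.75 + 20.25 = 27
E[Q²] = Var(Q) + E[Q]² = 6.25 + 4 = 10.25
E[Z] = 27 + 10.25 = 37.25

37.25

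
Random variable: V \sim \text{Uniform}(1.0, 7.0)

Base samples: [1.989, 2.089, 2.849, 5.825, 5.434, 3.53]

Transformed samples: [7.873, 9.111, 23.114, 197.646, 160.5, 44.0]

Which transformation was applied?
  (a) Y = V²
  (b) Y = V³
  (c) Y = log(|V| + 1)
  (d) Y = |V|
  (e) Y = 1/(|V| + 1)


Checking option (b) Y = V³:
  V = 1.989 -> Y = 7.873 ✓
  V = 2.089 -> Y = 9.111 ✓
  V = 2.849 -> Y = 23.114 ✓
All samples match this transformation.

(b) V³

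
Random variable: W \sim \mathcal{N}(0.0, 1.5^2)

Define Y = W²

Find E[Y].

Using E[X²] = Var(X) + (E[X])²:
E[W] = 0
Var(W) = 1.5^2 = 2.25
E[W²] = 2.25 + 0² = 2.25 + 0 = 2.25

2.25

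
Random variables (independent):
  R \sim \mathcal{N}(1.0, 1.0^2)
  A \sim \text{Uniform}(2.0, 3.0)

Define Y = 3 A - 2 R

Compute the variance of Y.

For independent RVs: Var(aX + bY) = a²Var(X) + b²Var(Y)
Var(R) = 1
Var(A) = 0.083333333
Var(Y) = (-2)²*1 + 3²*0.083333333
= 4*1 + 9*0.083333333 = 4.75

4.75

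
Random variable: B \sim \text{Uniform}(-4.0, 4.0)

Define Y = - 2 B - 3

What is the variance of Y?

For Y = aB + b: Var(Y) = a² * Var(B)
Var(B) = (4 + 4)^2/12 = 5.3333333
Var(Y) = (-2)² * 5.3333333 = 4 * 5.3333333 = 21.333333

21.333333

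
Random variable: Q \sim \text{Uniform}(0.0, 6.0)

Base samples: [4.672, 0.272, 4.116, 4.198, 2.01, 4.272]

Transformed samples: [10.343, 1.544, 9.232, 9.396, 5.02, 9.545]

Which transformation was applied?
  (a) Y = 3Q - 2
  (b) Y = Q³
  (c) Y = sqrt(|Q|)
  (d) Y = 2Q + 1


Checking option (d) Y = 2Q + 1:
  Q = 4.672 -> Y = 10.343 ✓
  Q = 0.272 -> Y = 1.544 ✓
  Q = 4.116 -> Y = 9.232 ✓
All samples match this transformation.

(d) 2Q + 1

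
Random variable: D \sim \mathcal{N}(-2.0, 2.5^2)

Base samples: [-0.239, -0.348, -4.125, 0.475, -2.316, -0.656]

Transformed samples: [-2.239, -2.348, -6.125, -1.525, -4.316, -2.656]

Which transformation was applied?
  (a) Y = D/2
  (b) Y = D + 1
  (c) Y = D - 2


Checking option (c) Y = D - 2:
  D = -0.239 -> Y = -2.239 ✓
  D = -0.348 -> Y = -2.348 ✓
  D = -4.125 -> Y = -6.125 ✓
All samples match this transformation.

(c) D - 2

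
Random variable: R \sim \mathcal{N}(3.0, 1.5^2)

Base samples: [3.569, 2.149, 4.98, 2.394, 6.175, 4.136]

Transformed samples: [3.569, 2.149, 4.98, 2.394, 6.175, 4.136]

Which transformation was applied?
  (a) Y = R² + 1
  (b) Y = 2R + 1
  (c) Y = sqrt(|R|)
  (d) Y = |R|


Checking option (d) Y = |R|:
  R = 3.569 -> Y = 3.569 ✓
  R = 2.149 -> Y = 2.149 ✓
  R = 4.98 -> Y = 4.98 ✓
All samples match this transformation.

(d) |R|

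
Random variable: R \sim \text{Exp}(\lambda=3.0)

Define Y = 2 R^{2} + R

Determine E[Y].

E[Y] = 2*E[R²] + 1*E[R]
E[R] = 0.33333333
E[R²] = Var(R) + (E[R])² = 0.11111111 + 0.11111111 = 0.22222222
E[Y] = 2*0.22222222 + 1*0.33333333 = 0.77777778

0.77777778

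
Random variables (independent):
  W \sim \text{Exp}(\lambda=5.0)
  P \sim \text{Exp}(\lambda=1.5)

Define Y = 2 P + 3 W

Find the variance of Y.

For independent RVs: Var(aX + bY) = a²Var(X) + b²Var(Y)
Var(W) = 0.04
Var(P) = 0.44444444
Var(Y) = 3²*0.04 + 2²*0.44444444
= 9*0.04 + 4*0.44444444 = 2.1377778

2.1377778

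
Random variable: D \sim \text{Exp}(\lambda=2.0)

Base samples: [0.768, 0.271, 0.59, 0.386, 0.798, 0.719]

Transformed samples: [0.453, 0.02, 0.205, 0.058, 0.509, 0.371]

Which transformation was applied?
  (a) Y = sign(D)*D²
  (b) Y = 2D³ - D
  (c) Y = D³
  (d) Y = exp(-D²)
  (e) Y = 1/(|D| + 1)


Checking option (c) Y = D³:
  D = 0.768 -> Y = 0.453 ✓
  D = 0.271 -> Y = 0.02 ✓
  D = 0.59 -> Y = 0.205 ✓
All samples match this transformation.

(c) D³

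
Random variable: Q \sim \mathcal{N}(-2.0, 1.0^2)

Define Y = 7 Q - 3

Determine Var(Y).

For Y = aQ + b: Var(Y) = a² * Var(Q)
Var(Q) = 1.0^2 = 1
Var(Y) = 7² * 1 = 49 * 1 = 49

49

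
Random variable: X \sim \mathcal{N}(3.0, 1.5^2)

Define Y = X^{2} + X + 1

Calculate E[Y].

E[Y] = 1*E[X²] + 1*E[X] + 1
E[X] = 3
E[X²] = Var(X) + (E[X])² = 2.25 + 9 = 11.25
E[Y] = 1*11.25 + 1*3 + 1 = 15.25

15.25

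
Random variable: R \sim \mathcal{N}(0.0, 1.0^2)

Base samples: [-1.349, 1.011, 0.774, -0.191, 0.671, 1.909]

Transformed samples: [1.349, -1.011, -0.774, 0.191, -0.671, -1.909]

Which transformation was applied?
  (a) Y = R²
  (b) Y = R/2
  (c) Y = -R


Checking option (c) Y = -R:
  R = -1.349 -> Y = 1.349 ✓
  R = 1.011 -> Y = -1.011 ✓
  R = 0.774 -> Y = -0.774 ✓
All samples match this transformation.

(c) -R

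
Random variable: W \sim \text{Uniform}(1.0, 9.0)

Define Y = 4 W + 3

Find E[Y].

For Y = 4W + 3:
E[Y] = 4 * E[W] + 3
E[W] = (1 + 9)/2 = 5
E[Y] = 4 * 5 + 3 = 23

23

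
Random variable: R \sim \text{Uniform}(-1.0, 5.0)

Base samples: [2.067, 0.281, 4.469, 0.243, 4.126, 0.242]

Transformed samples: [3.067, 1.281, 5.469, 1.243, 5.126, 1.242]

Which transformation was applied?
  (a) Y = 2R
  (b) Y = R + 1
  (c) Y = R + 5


Checking option (b) Y = R + 1:
  R = 2.067 -> Y = 3.067 ✓
  R = 0.281 -> Y = 1.281 ✓
  R = 4.469 -> Y = 5.469 ✓
All samples match this transformation.

(b) R + 1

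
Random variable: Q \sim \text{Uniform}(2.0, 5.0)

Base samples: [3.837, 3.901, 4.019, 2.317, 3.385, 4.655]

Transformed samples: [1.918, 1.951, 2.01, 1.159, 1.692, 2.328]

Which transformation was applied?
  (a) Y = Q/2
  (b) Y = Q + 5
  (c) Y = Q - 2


Checking option (a) Y = Q/2:
  Q = 3.837 -> Y = 1.918 ✓
  Q = 3.901 -> Y = 1.951 ✓
  Q = 4.019 -> Y = 2.01 ✓
All samples match this transformation.

(a) Q/2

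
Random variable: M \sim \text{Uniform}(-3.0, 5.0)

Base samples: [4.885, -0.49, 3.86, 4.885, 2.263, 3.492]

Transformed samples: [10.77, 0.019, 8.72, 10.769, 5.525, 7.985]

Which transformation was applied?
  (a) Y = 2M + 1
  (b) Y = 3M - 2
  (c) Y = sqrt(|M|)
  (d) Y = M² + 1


Checking option (a) Y = 2M + 1:
  M = 4.885 -> Y = 10.77 ✓
  M = -0.49 -> Y = 0.019 ✓
  M = 3.86 -> Y = 8.72 ✓
All samples match this transformation.

(a) 2M + 1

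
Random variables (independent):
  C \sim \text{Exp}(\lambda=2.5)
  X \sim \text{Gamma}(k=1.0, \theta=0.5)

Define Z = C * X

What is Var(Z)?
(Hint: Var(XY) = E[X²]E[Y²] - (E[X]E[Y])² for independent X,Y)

Var(XY) = E[X²]E[Y²] - (E[X]E[Y])²
E[C] = 0.4, Var(C) = 0.16
E[X] = 0.5, Var(X) = 0.25
E[C²] = 0.16 + 0.4² = 0.32
E[X²] = 0.25 + 0.5² = 0.5
Var(Z) = 0.32*0.5 - (0.4*0.5)²
= 0.16 - 0.04 = 0.12

0.12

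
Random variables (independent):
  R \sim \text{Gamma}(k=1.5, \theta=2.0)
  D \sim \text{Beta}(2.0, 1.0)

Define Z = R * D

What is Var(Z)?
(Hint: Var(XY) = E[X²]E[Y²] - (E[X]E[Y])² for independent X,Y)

Var(XY) = E[X²]E[Y²] - (E[X]E[Y])²
E[R] = 3, Var(R) = 6
E[D] = 0.66666667, Var(D) = 0.055555556
E[R²] = 6 + 3² = 15
E[D²] = 0.055555556 + 0.66666667² = 0.5
Var(Z) = 15*0.5 - (3*0.66666667)²
= 7.5 - 4 = 3.5

3.5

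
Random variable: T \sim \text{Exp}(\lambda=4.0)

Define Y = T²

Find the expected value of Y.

E[T²] = Var(T) + (E[T])² = 0.0625 + 0.0625 = 0.125

0.125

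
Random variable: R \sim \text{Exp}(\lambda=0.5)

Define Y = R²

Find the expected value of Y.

E[R²] = Var(R) + (E[R])² = 4 + 4 = 8

8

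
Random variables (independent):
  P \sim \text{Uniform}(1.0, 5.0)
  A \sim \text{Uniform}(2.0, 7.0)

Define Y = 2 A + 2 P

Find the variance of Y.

For independent RVs: Var(aX + bY) = a²Var(X) + b²Var(Y)
Var(P) = 1.3333333
Var(A) = 2.0833333
Var(Y) = 2²*1.3333333 + 2²*2.0833333
= 4*1.3333333 + 4*2.0833333 = 13.666667

13.666667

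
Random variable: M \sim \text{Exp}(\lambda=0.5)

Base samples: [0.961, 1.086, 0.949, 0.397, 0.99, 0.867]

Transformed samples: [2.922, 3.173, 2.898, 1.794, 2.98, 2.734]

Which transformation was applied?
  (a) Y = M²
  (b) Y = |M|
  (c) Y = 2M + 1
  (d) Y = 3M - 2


Checking option (c) Y = 2M + 1:
  M = 0.961 -> Y = 2.922 ✓
  M = 1.086 -> Y = 3.173 ✓
  M = 0.949 -> Y = 2.898 ✓
All samples match this transformation.

(c) 2M + 1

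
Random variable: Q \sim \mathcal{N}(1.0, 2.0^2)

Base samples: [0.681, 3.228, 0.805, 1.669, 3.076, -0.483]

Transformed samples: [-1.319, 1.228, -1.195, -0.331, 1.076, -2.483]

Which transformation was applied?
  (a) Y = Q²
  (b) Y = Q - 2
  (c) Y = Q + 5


Checking option (b) Y = Q - 2:
  Q = 0.681 -> Y = -1.319 ✓
  Q = 3.228 -> Y = 1.228 ✓
  Q = 0.805 -> Y = -1.195 ✓
All samples match this transformation.

(b) Q - 2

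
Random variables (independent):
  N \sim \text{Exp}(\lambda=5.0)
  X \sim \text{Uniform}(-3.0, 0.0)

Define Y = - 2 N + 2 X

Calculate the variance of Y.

For independent RVs: Var(aX + bY) = a²Var(X) + b²Var(Y)
Var(N) = 0.04
Var(X) = 0.75
Var(Y) = (-2)²*0.04 + 2²*0.75
= 4*0.04 + 4*0.75 = 3.16

3.16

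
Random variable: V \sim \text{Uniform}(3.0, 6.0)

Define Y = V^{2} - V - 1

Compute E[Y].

E[Y] = 1*E[V²] - 1*E[V] - 1
E[V] = 4.5
E[V²] = Var(V) + (E[V])² = 0.75 + 20.25 = 21
E[Y] = 1*21 - 1*4.5 - 1 = 15.5

15.5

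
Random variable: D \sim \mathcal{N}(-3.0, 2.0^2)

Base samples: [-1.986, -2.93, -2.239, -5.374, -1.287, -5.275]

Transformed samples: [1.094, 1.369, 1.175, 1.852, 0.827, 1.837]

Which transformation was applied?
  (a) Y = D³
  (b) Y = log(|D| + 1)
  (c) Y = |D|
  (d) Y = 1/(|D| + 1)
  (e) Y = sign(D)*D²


Checking option (b) Y = log(|D| + 1):
  D = -1.986 -> Y = 1.094 ✓
  D = -2.93 -> Y = 1.369 ✓
  D = -2.239 -> Y = 1.175 ✓
All samples match this transformation.

(b) log(|D| + 1)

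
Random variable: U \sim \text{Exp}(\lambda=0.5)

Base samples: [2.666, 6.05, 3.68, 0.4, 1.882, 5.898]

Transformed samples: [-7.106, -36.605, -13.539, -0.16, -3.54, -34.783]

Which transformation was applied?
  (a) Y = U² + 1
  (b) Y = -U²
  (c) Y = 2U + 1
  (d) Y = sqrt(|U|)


Checking option (b) Y = -U²:
  U = 2.666 -> Y = -7.106 ✓
  U = 6.05 -> Y = -36.605 ✓
  U = 3.68 -> Y = -13.539 ✓
All samples match this transformation.

(b) -U²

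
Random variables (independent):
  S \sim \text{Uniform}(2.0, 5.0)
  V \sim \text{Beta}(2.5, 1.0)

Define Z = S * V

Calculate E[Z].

For independent RVs: E[XY] = E[X]*E[Y]
E[S] = 3.5
E[V] = 0.71428571
E[Z] = 3.5 * 0.71428571 = 2.5

2.5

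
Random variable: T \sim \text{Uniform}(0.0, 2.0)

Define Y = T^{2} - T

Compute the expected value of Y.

E[Y] = 1*E[T²] - 1*E[T]
E[T] = 1
E[T²] = Var(T) + (E[T])² = 0.33333333 + 1 = 1.3333333
E[Y] = 1*1.3333333 - 1*1 = 0.33333333

0.33333333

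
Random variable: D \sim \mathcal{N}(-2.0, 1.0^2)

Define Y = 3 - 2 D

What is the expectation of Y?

For Y = -2D + 3:
E[Y] = -2 * E[D] + 3
E[D] = -2.0 = -2
E[Y] = -2 * (-2) + 3 = 7

7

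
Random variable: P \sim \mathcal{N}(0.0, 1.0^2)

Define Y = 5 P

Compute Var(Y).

For Y = aP + b: Var(Y) = a² * Var(P)
Var(P) = 1.0^2 = 1
Var(Y) = 5² * 1 = 25 * 1 = 25

25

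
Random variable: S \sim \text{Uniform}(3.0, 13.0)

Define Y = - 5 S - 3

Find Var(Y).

For Y = aS + b: Var(Y) = a² * Var(S)
Var(S) = (13 - 3)^2/12 = 8.3333333
Var(Y) = (-5)² * 8.3333333 = 25 * 8.3333333 = 208.33333

208.33333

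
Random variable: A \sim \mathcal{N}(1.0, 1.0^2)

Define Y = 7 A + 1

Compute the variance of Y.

For Y = aA + b: Var(Y) = a² * Var(A)
Var(A) = 1.0^2 = 1
Var(Y) = 7² * 1 = 49 * 1 = 49

49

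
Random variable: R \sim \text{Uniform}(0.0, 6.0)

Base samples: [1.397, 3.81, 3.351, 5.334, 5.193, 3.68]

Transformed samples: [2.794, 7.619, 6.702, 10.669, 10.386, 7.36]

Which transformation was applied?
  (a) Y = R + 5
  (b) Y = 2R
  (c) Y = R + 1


Checking option (b) Y = 2R:
  R = 1.397 -> Y = 2.794 ✓
  R = 3.81 -> Y = 7.619 ✓
  R = 3.351 -> Y = 6.702 ✓
All samples match this transformation.

(b) 2R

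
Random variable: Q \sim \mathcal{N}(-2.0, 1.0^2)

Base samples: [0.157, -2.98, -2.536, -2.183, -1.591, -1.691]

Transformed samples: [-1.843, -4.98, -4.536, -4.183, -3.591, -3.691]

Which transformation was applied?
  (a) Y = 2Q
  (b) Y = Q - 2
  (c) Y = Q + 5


Checking option (b) Y = Q - 2:
  Q = 0.157 -> Y = -1.843 ✓
  Q = -2.98 -> Y = -4.98 ✓
  Q = -2.536 -> Y = -4.536 ✓
All samples match this transformation.

(b) Q - 2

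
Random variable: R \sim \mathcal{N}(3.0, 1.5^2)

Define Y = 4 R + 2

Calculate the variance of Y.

For Y = aR + b: Var(Y) = a² * Var(R)
Var(R) = 1.5^2 = 2.25
Var(Y) = 4² * 2.25 = 16 * 2.25 = 36

36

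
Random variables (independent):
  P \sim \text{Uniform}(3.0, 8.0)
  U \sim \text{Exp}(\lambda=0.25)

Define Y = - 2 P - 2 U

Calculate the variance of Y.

For independent RVs: Var(aX + bY) = a²Var(X) + b²Var(Y)
Var(P) = 2.0833333
Var(U) = 16
Var(Y) = (-2)²*2.0833333 + (-2)²*16
= 4*2.0833333 + 4*16 = 72.333333

72.333333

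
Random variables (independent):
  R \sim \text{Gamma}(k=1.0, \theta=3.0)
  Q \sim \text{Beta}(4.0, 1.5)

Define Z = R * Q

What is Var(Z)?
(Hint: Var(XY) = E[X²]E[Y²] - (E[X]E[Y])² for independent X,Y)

Var(XY) = E[X²]E[Y²] - (E[X]E[Y])²
E[R] = 3, Var(R) = 9
E[Q] = 0.72727273, Var(Q) = 0.03051494
E[R²] = 9 + 3² = 18
E[Q²] = 0.03051494 + 0.72727273² = 0.55944056
Var(Z) = 18*0.55944056 - (3*0.72727273)²
= 10.06993 - 4.7603306 = 5.3095995

5.3095995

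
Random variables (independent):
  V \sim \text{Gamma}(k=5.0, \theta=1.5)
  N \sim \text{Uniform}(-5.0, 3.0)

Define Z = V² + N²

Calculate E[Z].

E[Z] = E[V²] + E[N²]
E[V²] = Var(V) + E[V]² = 11.25 + 56.25 = 67.5
E[N²] = Var(N) + E[N]² = 5.3333333 + 1 = 6.3333333
E[Z] = 67.5 + 6.3333333 = 73.833333

73.833333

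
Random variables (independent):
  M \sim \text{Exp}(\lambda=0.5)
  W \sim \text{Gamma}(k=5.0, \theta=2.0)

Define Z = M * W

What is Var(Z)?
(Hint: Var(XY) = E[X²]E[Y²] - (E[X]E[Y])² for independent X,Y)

Var(XY) = E[X²]E[Y²] - (E[X]E[Y])²
E[M] = 2, Var(M) = 4
E[W] = 10, Var(W) = 20
E[M²] = 4 + 2² = 8
E[W²] = 20 + 10² = 120
Var(Z) = 8*120 - (2*10)²
= 960 - 400 = 560

560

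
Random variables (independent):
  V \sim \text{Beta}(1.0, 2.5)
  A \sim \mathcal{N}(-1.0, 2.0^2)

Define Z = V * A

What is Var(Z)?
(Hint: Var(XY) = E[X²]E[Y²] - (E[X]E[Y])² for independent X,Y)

Var(XY) = E[X²]E[Y²] - (E[X]E[Y])²
E[V] = 0.28571429, Var(V) = 0.045351474
E[A] = -1, Var(A) = 4
E[V²] = 0.045351474 + 0.28571429² = 0.12698413
E[A²] = 4 + (-1)² = 5
Var(Z) = 0.12698413*5 - (0.28571429*(-1))²
= 0.63492063 - 0.081632653 = 0.55328798

0.55328798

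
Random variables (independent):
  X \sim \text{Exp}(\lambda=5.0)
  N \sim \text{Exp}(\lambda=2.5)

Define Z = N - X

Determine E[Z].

E[Z] = -1*E[X] + 1*E[N]
E[X] = 0.2
E[N] = 0.4
E[Z] = -1*0.2 + 1*0.4 = 0.2

0.2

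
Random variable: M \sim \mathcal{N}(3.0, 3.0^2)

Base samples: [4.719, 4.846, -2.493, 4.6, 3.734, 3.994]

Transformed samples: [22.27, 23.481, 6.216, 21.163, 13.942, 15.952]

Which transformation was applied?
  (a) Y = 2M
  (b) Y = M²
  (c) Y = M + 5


Checking option (b) Y = M²:
  M = 4.719 -> Y = 22.27 ✓
  M = 4.846 -> Y = 23.481 ✓
  M = -2.493 -> Y = 6.216 ✓
All samples match this transformation.

(b) M²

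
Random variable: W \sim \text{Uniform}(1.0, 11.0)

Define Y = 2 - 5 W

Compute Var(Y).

For Y = aW + b: Var(Y) = a² * Var(W)
Var(W) = (11 - 1)^2/12 = 8.3333333
Var(Y) = (-5)² * 8.3333333 = 25 * 8.3333333 = 208.33333

208.33333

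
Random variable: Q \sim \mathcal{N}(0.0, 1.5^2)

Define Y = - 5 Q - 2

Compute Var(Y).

For Y = aQ + b: Var(Y) = a² * Var(Q)
Var(Q) = 1.5^2 = 2.25
Var(Y) = (-5)² * 2.25 = 25 * 2.25 = 56.25

56.25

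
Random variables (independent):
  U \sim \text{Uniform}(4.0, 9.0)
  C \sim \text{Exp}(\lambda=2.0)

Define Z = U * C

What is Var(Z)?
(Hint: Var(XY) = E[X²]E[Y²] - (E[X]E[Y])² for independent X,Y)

Var(XY) = E[X²]E[Y²] - (E[X]E[Y])²
E[U] = 6.5, Var(U) = 2.0833333
E[C] = 0.5, Var(C) = 0.25
E[U²] = 2.0833333 + 6.5² = 44.333333
E[C²] = 0.25 + 0.5² = 0.5
Var(Z) = 44.333333*0.5 - (6.5*0.5)²
= 22.166667 - 10.5625 = 11.604167

11.604167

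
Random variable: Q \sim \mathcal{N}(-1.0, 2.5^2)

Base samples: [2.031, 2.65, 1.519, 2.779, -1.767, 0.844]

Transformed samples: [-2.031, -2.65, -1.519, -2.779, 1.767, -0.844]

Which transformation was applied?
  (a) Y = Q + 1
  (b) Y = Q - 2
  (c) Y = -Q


Checking option (c) Y = -Q:
  Q = 2.031 -> Y = -2.031 ✓
  Q = 2.65 -> Y = -2.65 ✓
  Q = 1.519 -> Y = -1.519 ✓
All samples match this transformation.

(c) -Q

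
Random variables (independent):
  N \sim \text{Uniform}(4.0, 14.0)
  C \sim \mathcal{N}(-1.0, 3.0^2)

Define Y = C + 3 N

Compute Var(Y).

For independent RVs: Var(aX + bY) = a²Var(X) + b²Var(Y)
Var(N) = 8.3333333
Var(C) = 9
Var(Y) = 3²*8.3333333 + 1²*9
= 9*8.3333333 + 1*9 = 84

84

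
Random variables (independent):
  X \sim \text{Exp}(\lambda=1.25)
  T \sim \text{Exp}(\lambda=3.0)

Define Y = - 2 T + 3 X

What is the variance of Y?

For independent RVs: Var(aX + bY) = a²Var(X) + b²Var(Y)
Var(X) = 0.64
Var(T) = 0.11111111
Var(Y) = 3²*0.64 + (-2)²*0.11111111
= 9*0.64 + 4*0.11111111 = 6.2044444

6.2044444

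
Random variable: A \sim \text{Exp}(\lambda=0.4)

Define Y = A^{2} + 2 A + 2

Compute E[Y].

E[Y] = 1*E[A²] + 2*E[A] + 2
E[A] = 2.5
E[A²] = Var(A) + (E[A])² = 6.25 + 6.25 = 12.5
E[Y] = 1*12.5 + 2*2.5 + 2 = 19.5

19.5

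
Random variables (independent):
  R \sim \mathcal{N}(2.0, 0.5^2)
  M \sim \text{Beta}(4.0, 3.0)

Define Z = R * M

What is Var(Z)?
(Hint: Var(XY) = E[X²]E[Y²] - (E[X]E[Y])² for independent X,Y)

Var(XY) = E[X²]E[Y²] - (E[X]E[Y])²
E[R] = 2, Var(R) = 0.25
E[M] = 0.57142857, Var(M) = 0.030612245
E[R²] = 0.25 + 2² = 4.25
E[M²] = 0.030612245 + 0.57142857² = 0.35714286
Var(Z) = 4.25*0.35714286 - (2*0.57142857)²
= 1.5178571 - 1.3061224 = 0.21173469

0.21173469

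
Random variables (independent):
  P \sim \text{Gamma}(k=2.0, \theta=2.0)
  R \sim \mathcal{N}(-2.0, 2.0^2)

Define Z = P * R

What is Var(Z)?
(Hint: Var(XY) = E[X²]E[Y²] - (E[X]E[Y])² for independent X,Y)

Var(XY) = E[X²]E[Y²] - (E[X]E[Y])²
E[P] = 4, Var(P) = 8
E[R] = -2, Var(R) = 4
E[P²] = 8 + 4² = 24
E[R²] = 4 + (-2)² = 8
Var(Z) = 24*8 - (4*(-2))²
= 192 - 64 = 128

128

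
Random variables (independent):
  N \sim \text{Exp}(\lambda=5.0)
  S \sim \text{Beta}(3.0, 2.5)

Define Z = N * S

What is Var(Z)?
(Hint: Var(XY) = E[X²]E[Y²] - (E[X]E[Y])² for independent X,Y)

Var(XY) = E[X²]E[Y²] - (E[X]E[Y])²
E[N] = 0.2, Var(N) = 0.04
E[S] = 0.54545455, Var(S) = 0.038143675
E[N²] = 0.04 + 0.2² = 0.08
E[S²] = 0.038143675 + 0.54545455² = 0.33566434
Var(Z) = 0.08*0.33566434 - (0.2*0.54545455)²
= 0.026853147 - 0.011900826 = 0.01495232

0.01495232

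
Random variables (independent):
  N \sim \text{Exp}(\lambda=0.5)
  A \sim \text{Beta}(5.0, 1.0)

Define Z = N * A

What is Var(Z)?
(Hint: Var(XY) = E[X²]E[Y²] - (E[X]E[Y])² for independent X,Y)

Var(XY) = E[X²]E[Y²] - (E[X]E[Y])²
E[N] = 2, Var(N) = 4
E[A] = 0.83333333, Var(A) = 0.01984127
E[N²] = 4 + 2² = 8
E[A²] = 0.01984127 + 0.83333333² = 0.71428571
Var(Z) = 8*0.71428571 - (2*0.83333333)²
= 5.7142857 - 2.7777778 = 2.9365079

2.9365079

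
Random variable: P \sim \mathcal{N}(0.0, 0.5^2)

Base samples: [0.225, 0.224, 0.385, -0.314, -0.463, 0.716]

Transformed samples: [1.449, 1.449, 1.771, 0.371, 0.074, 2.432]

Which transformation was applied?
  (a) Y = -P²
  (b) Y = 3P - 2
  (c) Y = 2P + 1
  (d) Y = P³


Checking option (c) Y = 2P + 1:
  P = 0.225 -> Y = 1.449 ✓
  P = 0.224 -> Y = 1.449 ✓
  P = 0.385 -> Y = 1.771 ✓
All samples match this transformation.

(c) 2P + 1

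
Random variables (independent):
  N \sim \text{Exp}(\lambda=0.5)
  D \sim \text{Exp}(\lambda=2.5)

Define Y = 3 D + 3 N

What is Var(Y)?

For independent RVs: Var(aX + bY) = a²Var(X) + b²Var(Y)
Var(N) = 4
Var(D) = 0.16
Var(Y) = 3²*4 + 3²*0.16
= 9*4 + 9*0.16 = 37.44

37.44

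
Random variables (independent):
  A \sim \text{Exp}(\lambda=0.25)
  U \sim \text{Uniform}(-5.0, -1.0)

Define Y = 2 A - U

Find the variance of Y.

For independent RVs: Var(aX + bY) = a²Var(X) + b²Var(Y)
Var(A) = 16
Var(U) = 1.3333333
Var(Y) = 2²*16 + (-1)²*1.3333333
= 4*16 + 1*1.3333333 = 65.333333

65.333333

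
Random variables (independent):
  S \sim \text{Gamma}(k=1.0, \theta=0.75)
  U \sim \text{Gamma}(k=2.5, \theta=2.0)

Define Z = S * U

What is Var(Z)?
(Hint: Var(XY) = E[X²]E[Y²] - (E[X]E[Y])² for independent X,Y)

Var(XY) = E[X²]E[Y²] - (E[X]E[Y])²
E[S] = 0.75, Var(S) = 0.5625
E[U] = 5, Var(U) = 10
E[S²] = 0.5625 + 0.75² = 1.125
E[U²] = 10 + 5² = 35
Var(Z) = 1.125*35 - (0.75*5)²
= 39.375 - 14.0625 = 25.3125

25.3125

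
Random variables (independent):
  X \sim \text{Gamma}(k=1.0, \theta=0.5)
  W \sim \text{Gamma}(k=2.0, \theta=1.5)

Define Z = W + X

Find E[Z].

E[Z] = 1*E[X] + 1*E[W]
E[X] = 0.5
E[W] = 3
E[Z] = 1*0.5 + 1*3 = 3.5

3.5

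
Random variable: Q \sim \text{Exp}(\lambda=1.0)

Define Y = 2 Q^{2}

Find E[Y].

E[Y] = 2*E[Q²]
E[Q] = 1
E[Q²] = Var(Q) + (E[Q])² = 1 + 1 = 2
E[Y] = 2*2 = 4

4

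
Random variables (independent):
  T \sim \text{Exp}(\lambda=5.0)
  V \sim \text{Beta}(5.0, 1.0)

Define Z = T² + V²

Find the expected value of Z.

E[Z] = E[T²] + E[V²]
E[T²] = Var(T) + E[T]² = 0.04 + 0.04 = 0.08
E[V²] = Var(V) + E[V]² = 0.01984127 + 0.69444444 = 0.71428571
E[Z] = 0.08 + 0.71428571 = 0.79428571

0.79428571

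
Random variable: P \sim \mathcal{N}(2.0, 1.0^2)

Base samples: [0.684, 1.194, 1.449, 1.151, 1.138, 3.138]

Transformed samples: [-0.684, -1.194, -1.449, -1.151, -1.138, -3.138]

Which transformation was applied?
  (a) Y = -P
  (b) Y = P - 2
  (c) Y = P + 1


Checking option (a) Y = -P:
  P = 0.684 -> Y = -0.684 ✓
  P = 1.194 -> Y = -1.194 ✓
  P = 1.449 -> Y = -1.449 ✓
All samples match this transformation.

(a) -P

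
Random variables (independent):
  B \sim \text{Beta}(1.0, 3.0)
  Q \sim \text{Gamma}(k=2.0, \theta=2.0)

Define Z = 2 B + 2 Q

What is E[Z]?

E[Z] = 2*E[B] + 2*E[Q]
E[B] = 0.25
E[Q] = 4
E[Z] = 2*0.25 + 2*4 = 8.5

8.5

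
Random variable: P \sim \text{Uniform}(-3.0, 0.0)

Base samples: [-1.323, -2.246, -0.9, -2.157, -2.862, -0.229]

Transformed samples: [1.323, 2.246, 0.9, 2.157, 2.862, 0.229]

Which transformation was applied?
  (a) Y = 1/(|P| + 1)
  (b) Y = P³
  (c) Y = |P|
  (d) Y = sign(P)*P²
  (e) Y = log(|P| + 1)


Checking option (c) Y = |P|:
  P = -1.323 -> Y = 1.323 ✓
  P = -2.246 -> Y = 2.246 ✓
  P = -0.9 -> Y = 0.9 ✓
All samples match this transformation.

(c) |P|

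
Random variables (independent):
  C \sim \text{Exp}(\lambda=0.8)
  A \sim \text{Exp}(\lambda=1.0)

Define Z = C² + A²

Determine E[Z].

E[Z] = E[C²] + E[A²]
E[C²] = Var(C) + E[C]² = 1.5625 + 1.5625 = 3.125
E[A²] = Var(A) + E[A]² = 1 + 1 = 2
E[Z] = 3.125 + 2 = 5.125

5.125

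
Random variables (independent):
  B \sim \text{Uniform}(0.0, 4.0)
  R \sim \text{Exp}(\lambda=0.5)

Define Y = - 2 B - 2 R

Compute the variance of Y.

For independent RVs: Var(aX + bY) = a²Var(X) + b²Var(Y)
Var(B) = 1.3333333
Var(R) = 4
Var(Y) = (-2)²*1.3333333 + (-2)²*4
= 4*1.3333333 + 4*4 = 21.333333

21.333333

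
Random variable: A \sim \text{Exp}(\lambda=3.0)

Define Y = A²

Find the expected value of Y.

E[A²] = Var(A) + (E[A])² = 0.11111111 + 0.11111111 = 0.22222222

0.22222222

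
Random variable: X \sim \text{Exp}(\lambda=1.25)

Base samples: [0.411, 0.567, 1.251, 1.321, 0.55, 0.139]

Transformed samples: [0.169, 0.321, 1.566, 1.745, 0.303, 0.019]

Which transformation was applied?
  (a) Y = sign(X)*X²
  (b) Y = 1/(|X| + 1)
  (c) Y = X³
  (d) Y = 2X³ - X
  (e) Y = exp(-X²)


Checking option (a) Y = sign(X)*X²:
  X = 0.411 -> Y = 0.169 ✓
  X = 0.567 -> Y = 0.321 ✓
  X = 1.251 -> Y = 1.566 ✓
All samples match this transformation.

(a) sign(X)*X²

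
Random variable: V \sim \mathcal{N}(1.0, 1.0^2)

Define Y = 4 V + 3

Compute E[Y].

For Y = 4V + 3:
E[Y] = 4 * E[V] + 3
E[V] = 1.0 = 1
E[Y] = 4 * 1 + 3 = 7

7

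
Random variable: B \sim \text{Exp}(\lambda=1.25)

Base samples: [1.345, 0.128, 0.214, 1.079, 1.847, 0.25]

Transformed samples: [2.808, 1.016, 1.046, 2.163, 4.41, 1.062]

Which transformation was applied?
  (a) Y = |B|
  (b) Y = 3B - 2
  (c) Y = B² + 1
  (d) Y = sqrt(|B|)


Checking option (c) Y = B² + 1:
  B = 1.345 -> Y = 2.808 ✓
  B = 0.128 -> Y = 1.016 ✓
  B = 0.214 -> Y = 1.046 ✓
All samples match this transformation.

(c) B² + 1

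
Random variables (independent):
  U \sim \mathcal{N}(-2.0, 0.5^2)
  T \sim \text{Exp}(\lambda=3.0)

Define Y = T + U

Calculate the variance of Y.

For independent RVs: Var(aX + bY) = a²Var(X) + b²Var(Y)
Var(U) = 0.25
Var(T) = 0.11111111
Var(Y) = 1²*0.25 + 1²*0.11111111
= 1*0.25 + 1*0.11111111 = 0.36111111

0.36111111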